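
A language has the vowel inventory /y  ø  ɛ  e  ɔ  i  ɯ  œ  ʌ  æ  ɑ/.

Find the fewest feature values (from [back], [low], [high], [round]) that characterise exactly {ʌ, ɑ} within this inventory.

[−high, +back, −round]

Every target segment is [−high], [+back], [−round]; each remaining inventory member fails at least one of these. Each conjunct is needed — [+back, −round] alone would also admit /ɯ/; [−high, −round] alone would also admit /ɛ, e, æ/; [−high, +back] alone would also admit /ɔ/ — and no other combination of two listed features has exactly this extension, so three is the minimum.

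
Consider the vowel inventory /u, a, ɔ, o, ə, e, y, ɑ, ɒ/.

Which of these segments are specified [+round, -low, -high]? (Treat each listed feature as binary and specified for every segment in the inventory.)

ɔ, o

Among the inventory, the [+round] segments are /u, ɔ, o, y, ɒ/.
Intersecting with [-low] gives /u, ɔ, o, y/.
Of those, [-high] leaves /ɔ, o/.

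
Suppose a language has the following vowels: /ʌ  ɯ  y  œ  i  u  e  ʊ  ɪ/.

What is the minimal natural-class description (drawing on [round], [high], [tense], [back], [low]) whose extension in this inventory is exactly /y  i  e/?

The class [−back], [+tense] has exactly /y, i, e/ as its extension in this inventory. No smaller conjunction from the listed features achieves this: [+tense] alone would also admit /ɯ, u/; [−back] alone would also admit /œ, ɪ/; and checking the remaining single features turns up none with this extension.

[−back, +tense]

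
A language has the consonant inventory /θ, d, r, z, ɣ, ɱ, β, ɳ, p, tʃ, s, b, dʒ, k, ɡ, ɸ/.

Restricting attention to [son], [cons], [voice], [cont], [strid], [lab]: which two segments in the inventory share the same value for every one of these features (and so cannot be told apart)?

d, ɡ

/d/ (voiced alveolar stop) and /ɡ/ (voiced velar stop) are both [−sonorant], [+consonantal], [+voice], [−continuant], [−strident], [−labial], so none of the listed features separates them. (They do differ in [coronal] and [dorsal], which are not among the given features.) Every other pair in the inventory differs on at least one listed feature.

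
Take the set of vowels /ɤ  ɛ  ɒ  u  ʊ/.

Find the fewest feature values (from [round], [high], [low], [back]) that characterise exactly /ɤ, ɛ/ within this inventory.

Every target segment is [-round] and no other inventory member is, so one feature is enough.

[-round]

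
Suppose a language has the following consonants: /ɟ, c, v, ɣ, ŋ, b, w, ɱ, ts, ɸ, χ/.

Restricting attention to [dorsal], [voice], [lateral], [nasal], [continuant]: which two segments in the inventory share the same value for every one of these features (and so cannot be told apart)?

/w/ (labial-velar glide) and /ɣ/ (voiced velar fricative) are both [+dorsal], [+voice], [−lateral], [−nasal], [+continuant], so none of the listed features separates them. (They do differ in [sonorant], [labial] and [round], which are not among the given features.) Every other pair in the inventory differs on at least one listed feature.

w, ɣ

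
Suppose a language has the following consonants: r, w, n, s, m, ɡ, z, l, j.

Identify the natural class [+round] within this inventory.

The feature [round] marks segments produced with lip rounding. In this inventory /w/ has that property, so it is [+round]; /r, n, s, m, ɡ, z, l, j/ are [−round].

w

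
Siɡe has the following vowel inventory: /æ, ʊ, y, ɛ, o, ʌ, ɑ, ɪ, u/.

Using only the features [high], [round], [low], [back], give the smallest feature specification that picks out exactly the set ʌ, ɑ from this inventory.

/ʌ, ɑ/ are all [+back], [-round], and no other segment in the inventory matches both values. Dropping any one of them over-generates: [-round] alone would also admit /æ, ɛ, ɪ/; [+back] alone would also admit /ʊ, o, u/. No other single listed feature picks out exactly this set either, so fewer than two features will not do.

[+back, -round]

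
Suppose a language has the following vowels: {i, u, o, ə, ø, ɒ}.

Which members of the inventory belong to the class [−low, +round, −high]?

Checking each segment against [−low], [+round], [−high]: /o/ (mid back rounded tense vowel), /ø/ (mid front rounded tense vowel) satisfy every feature; every other segment in the inventory fails at least one.

o, ø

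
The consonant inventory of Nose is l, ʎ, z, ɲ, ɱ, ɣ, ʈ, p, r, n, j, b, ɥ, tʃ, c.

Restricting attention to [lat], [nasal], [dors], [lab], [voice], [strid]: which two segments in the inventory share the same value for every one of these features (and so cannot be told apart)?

j, ɣ

On the given features, /j/ and /ɣ/ have an identical profile: [-lateral], [-nasal], [+dorsal], [-labial], [+voice], [-strident]. No other two segments in the inventory coincide on all 6 features. (They do differ in [sonorant] and [back], which are not among the given features.)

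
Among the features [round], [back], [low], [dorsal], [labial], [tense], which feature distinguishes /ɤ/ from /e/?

[back]

/ɤ/ (mid back unrounded tense vowel) and /e/ (mid front unrounded tense vowel) agree on [-round], [-low], [+dorsal], [-labial], [+tense]. They differ on [back] (/ɤ/ [+], /e/ [-]).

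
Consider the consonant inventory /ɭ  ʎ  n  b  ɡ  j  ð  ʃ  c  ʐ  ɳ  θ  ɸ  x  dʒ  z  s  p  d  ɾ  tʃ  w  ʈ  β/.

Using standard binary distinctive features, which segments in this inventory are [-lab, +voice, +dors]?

ʎ, ɡ, j

Eliminate segments failing any feature: /ɭ, n, ð, ʐ, ɳ, dʒ, z, d, ɾ/ are [-dorsal]; /b, ɸ, p, w, β/ are [+labial]; /ʃ, c, θ, x, s, tʃ, ʈ/ are [-voice]. The remaining /ʎ, ɡ, j/ satisfy [-labial], [+voice], [+dorsal].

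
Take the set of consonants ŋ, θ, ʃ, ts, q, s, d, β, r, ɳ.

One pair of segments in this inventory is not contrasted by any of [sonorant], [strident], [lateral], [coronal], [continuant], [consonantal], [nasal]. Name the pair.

Both /ʃ/ and /s/ are [−sonorant], [+strident], [−lateral], [+coronal], [+continuant], [+consonantal], [−nasal]. Since the list omits [anterior] and [distributed] — which do distinguish the voiceless postalveolar fricative from the voiceless alveolar fricative — this pair collapses; all other pairs remain distinct.

ʃ, s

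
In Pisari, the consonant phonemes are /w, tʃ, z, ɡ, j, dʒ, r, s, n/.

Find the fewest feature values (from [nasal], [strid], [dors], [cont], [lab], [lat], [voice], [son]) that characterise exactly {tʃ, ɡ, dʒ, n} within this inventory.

The target set is precisely the extension of [−continuant] in this inventory.

[−cont]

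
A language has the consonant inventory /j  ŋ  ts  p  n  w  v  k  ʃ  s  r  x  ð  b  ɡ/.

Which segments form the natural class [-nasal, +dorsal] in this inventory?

j, w, k, x, ɡ

Checking each segment against [-nasal], [+dorsal]: /j/ (palatal glide), /w/ (labial-velar glide), /k/ (voiceless velar stop), /x/ (voiceless velar fricative), /ɡ/ (voiced velar stop) satisfy every feature; every other segment in the inventory fails at least one.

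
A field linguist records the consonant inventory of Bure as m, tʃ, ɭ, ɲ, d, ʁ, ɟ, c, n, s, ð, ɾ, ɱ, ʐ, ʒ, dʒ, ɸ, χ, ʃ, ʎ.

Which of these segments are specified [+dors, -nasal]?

Eliminate segments failing any feature: /m, tʃ, ɭ, d, n, s, ð, ɾ, ɱ, ʐ, ʒ, dʒ, ɸ, ʃ/ are [-dorsal]; /ɲ/ is [+nasal]. The remaining /ʁ, ɟ, c, χ, ʎ/ satisfy [+dorsal], [-nasal].

ʁ, ɟ, c, χ, ʎ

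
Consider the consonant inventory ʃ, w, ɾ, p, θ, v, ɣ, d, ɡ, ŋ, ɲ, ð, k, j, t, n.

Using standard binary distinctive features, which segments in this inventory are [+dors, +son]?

w, ŋ, ɲ, j

Checking each segment against [+dorsal], [+sonorant]: /w/ (labial-velar glide), /ŋ/ (velar nasal), /ɲ/ (palatal nasal), /j/ (palatal glide) satisfy every feature; every other segment in the inventory fails at least one.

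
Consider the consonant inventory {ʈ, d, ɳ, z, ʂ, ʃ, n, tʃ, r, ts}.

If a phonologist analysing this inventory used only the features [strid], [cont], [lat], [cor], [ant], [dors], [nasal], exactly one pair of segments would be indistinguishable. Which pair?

/ʂ/ (voiceless retroflex fricative) and /ʃ/ (voiceless postalveolar fricative) are both [+strident], [+continuant], [-lateral], [+coronal], [-anterior], [-dorsal], [-nasal], so none of the listed features separates them. (They do differ in [distributed], which is not among the given features.) Every other pair in the inventory differs on at least one listed feature.

ʂ, ʃ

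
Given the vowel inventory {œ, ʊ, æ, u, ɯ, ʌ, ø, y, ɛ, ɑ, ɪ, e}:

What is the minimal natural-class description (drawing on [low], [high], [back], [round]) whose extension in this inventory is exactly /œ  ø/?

The class [−high], [+round] has exactly /œ, ø/ as its extension in this inventory. No smaller conjunction from the listed features achieves this: [+round] alone would also admit /ʊ, u, y/; [−high] alone would also admit /æ, ʌ, ɛ, ɑ, …/; and checking the remaining single features turns up none with this extension.

[−high, +round]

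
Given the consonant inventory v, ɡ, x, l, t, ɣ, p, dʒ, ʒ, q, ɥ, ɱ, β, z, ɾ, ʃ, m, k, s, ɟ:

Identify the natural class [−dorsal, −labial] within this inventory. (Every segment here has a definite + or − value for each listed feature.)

The [−dorsal] segments are /v, l, t, p, dʒ, ʒ, ɱ, β, z, ɾ, ʃ, m, s/.
Then [−labial] leaves /l, t, dʒ, ʒ, z, ɾ, ʃ, s/.

l, t, dʒ, ʒ, z, ɾ, ʃ, s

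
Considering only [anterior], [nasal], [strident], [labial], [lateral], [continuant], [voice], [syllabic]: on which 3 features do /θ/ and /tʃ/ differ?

/θ/ is the voiceless dental fricative and /tʃ/ is the voiceless postalveolar affricate. Both are [−nasal], [−labial], [−lateral], [−voice], [−syllabic]. /θ/ is [+continuant] while /tʃ/ is [−continuant]; /θ/ is [−strident] while /tʃ/ is [+strident]; /θ/ is [+anterior] while /tʃ/ is [−anterior], so the distinguishing features are [continuant], [strident], [anterior].

[continuant], [strident], [anterior]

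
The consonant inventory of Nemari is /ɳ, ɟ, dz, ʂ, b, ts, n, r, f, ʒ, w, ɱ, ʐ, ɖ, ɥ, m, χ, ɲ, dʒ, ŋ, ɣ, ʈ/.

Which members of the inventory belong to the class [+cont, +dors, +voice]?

Eliminate segments failing any feature: /ɳ, ɟ, dz, b, ts, n, ɱ, ɖ, m, ɲ, dʒ, ŋ, ʈ/ are [-continuant]; /ʂ, r, f, ʒ, ʐ/ are [-dorsal]; /χ/ is [-voice]. The remaining /w, ɥ, ɣ/ satisfy [+continuant], [+dorsal], [+voice].

w, ɥ, ɣ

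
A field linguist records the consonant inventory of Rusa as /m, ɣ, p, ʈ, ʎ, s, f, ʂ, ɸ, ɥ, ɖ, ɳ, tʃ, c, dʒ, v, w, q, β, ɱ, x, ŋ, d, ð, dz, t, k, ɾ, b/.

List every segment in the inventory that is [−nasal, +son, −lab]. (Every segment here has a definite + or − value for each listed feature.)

Checking each segment against [−nasal], [+sonorant], [−labial]: /ʎ/ (palatal lateral approximant), /ɾ/ (alveolar tap) satisfy every feature; every other segment in the inventory fails at least one.

ʎ, ɾ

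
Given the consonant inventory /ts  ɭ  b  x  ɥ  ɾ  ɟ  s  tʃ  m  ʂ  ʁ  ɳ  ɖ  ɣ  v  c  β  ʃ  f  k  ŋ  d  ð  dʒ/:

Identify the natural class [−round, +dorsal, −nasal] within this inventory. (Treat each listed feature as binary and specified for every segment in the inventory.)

x, ɟ, ʁ, ɣ, c, k

Eliminate segments failing any feature: /ts, ɭ, b, ɾ, s, tʃ, m, ʂ, ɳ, ɖ, v, β, ʃ, f, d, ð, dʒ/ are [−dorsal]; /ɥ/ is [+round]; /ŋ/ is [+nasal]. The remaining /x, ɟ, ʁ, ɣ, c, k/ satisfy [−round], [+dorsal], [−nasal].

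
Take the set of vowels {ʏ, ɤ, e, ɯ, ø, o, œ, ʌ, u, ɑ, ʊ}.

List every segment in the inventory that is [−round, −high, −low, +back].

Eliminate segments failing any feature: /ʏ, ø, o, œ, u, ʊ/ are [+round]; /e/ is [−back]; /ɯ/ is [+high]; /ɑ/ is [+low]. The remaining /ɤ, ʌ/ satisfy [−round], [−high], [−low], [+back].

ɤ, ʌ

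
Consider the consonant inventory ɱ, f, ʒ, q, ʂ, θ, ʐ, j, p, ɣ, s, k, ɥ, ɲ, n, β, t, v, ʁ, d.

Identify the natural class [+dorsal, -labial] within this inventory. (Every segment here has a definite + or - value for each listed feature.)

q, j, ɣ, k, ɲ, ʁ

Checking each segment against [+dorsal], [-labial]: /q/ (voiceless uvular stop), /j/ (palatal glide), /ɣ/ (voiced velar fricative), /k/ (voiceless velar stop), /ɲ/ (palatal nasal), /ʁ/ (voiced uvular fricative) satisfy every feature; every other segment in the inventory fails at least one.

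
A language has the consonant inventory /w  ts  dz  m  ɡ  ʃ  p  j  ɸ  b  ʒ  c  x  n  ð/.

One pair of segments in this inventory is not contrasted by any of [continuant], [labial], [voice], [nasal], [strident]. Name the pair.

ð, j

/ð/ (voiced dental fricative) and /j/ (palatal glide) are both [+continuant], [-labial], [+voice], [-nasal], [-strident], so none of the listed features separates them. (They do differ in [sonorant] and [dorsal], which are not among the given features.) Every other pair in the inventory differs on at least one listed feature.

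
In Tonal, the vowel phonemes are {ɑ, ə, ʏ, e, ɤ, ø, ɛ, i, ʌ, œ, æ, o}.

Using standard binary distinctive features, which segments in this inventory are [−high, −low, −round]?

ə, e, ɤ, ɛ, ʌ

Checking each segment against [−high], [−low], [−round]: /ə/ (mid central vowel (schwa)), /e/ (mid front unrounded tense vowel), /ɤ/ (mid back unrounded tense vowel), /ɛ/ (mid front unrounded lax vowel), /ʌ/ (mid back unrounded lax vowel) satisfy every feature; every other segment in the inventory fails at least one.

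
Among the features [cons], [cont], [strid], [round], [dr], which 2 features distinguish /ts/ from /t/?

[strident], [delayed release]

/ts/ is the voiceless alveolar affricate and /t/ is the voiceless alveolar stop. Both are [+consonantal], [−continuant], [−round]. /ts/ is [+strident] while /t/ is [−strident]; /ts/ is [+delayed release] while /t/ is [−delayed release], so the distinguishing features are [strident], [delayed release].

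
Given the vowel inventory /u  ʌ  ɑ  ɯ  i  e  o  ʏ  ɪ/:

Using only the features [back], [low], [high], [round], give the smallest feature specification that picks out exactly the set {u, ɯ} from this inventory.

The class [+high], [+back] has exactly /u, ɯ/ as its extension in this inventory. No smaller conjunction from the listed features achieves this: [+back] alone would also admit /ʌ, ɑ, o/; [+high] alone would also admit /i, ʏ, ɪ/; and checking the remaining single features turns up none with this extension.

[+high, +back]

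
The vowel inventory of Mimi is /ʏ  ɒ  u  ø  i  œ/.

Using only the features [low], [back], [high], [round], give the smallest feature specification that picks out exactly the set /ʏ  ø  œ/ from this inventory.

[−back, +round]

/ʏ, ø, œ/ are all [−back], [+round], and no other segment in the inventory matches both values. Dropping any one of them over-generates: [+round] alone would also admit /ɒ, u/; [−back] alone would also admit /i/. No other single listed feature picks out exactly this set either, so fewer than two features will not do.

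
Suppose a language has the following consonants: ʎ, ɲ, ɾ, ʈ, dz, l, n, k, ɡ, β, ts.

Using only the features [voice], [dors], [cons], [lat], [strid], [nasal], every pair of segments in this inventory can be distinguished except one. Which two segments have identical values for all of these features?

ɾ, β

/ɾ/ (alveolar tap) and /β/ (voiced bilabial fricative) are both [+voice], [−dorsal], [+consonantal], [−lateral], [−strident], [−nasal], so none of the listed features separates them. (They do differ in [sonorant], [labial] and [coronal], which are not among the given features.) Every other pair in the inventory differs on at least one listed feature.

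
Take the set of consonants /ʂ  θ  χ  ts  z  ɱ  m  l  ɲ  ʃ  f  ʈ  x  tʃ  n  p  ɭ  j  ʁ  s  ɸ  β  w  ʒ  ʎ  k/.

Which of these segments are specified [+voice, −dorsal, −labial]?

z, l, n, ɭ, ʒ

Checking each segment against [+voice], [−dorsal], [−labial]: /z/ (voiced alveolar fricative), /l/ (alveolar lateral approximant), /n/ (alveolar nasal), /ɭ/ (retroflex lateral approximant), /ʒ/ (voiced postalveolar fricative) satisfy every feature; every other segment in the inventory fails at least one.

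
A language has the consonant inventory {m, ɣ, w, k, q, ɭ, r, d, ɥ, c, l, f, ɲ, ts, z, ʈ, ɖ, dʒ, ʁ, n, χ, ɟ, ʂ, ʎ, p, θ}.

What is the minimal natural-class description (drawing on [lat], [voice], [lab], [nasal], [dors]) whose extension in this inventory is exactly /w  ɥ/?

The class [+labial], [+dorsal] has exactly /w, ɥ/ as its extension in this inventory. No smaller conjunction from the listed features achieves this: [+dorsal] alone would also admit /ɣ, k, q, c, …/; [+labial] alone would also admit /m, f, p/; and checking the remaining single features turns up none with this extension.

[+lab, +dors]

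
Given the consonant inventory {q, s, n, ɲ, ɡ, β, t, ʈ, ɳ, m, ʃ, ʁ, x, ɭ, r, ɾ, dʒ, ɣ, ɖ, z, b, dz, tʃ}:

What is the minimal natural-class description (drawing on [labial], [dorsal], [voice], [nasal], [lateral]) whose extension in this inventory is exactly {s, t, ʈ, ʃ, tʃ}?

/s, t, ʈ, ʃ, tʃ/ are all [-voice], [-dorsal], and no other segment in the inventory matches both values. Dropping any one of them over-generates: [-dorsal] alone would also admit /n, β, ɳ, m, …/; [-voice] alone would also admit /q, x/. No other single listed feature picks out exactly this set either, so fewer than two features will not do.

[-voice, -dorsal]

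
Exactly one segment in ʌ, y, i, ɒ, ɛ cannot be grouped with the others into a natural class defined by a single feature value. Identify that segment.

ɒ

[low] groups all but one: /y, ɛ, ʌ, i/ share [−low] while /ɒ/ (low back rounded vowel) alone is [+low]. Removing any other segment would not leave a single-feature class that excludes it.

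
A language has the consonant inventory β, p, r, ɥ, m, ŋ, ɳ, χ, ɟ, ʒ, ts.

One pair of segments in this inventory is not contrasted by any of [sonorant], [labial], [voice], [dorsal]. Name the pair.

On the given features, /ɳ/ and /r/ have an identical profile: [+sonorant], [−labial], [+voice], [−dorsal]. No other two segments in the inventory coincide on all 4 features. (They do differ in [nasal], [continuant] and [anterior], which are not among the given features.)

ɳ, r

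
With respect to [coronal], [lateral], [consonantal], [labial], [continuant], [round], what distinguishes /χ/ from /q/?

[continuant]

/χ/ is the voiceless uvular fricative and /q/ is the voiceless uvular stop. Both are [−coronal], [−lateral], [+consonantal], [−labial], [−round]. /χ/ is [+continuant] while /q/ is [−continuant], so the distinguishing feature is [continuant].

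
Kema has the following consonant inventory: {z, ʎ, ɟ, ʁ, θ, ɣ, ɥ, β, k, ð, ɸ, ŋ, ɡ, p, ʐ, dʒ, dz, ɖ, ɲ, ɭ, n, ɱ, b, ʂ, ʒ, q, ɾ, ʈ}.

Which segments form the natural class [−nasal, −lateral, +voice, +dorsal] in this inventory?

Eliminate segments failing any feature: /z, β, ð, ʐ, dʒ, dz, ɖ, b, ʒ, ɾ/ are [−dorsal]; /ʎ, ɭ/ are [+lateral]; /θ, k, ɸ, p, ʂ, q, ʈ/ are [−voice]; /ŋ, ɲ, n, ɱ/ are [+nasal]. The remaining /ɟ, ʁ, ɣ, ɥ, ɡ/ satisfy [−nasal], [−lateral], [+voice], [+dorsal].

ɟ, ʁ, ɣ, ɥ, ɡ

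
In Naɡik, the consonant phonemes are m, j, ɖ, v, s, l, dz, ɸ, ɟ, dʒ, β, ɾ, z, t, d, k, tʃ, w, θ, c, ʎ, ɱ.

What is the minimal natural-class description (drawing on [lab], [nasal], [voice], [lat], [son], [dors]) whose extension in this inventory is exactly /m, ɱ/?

/m, ɱ/ are exactly the [+nasal] segments in the inventory, so a single feature suffices.

[+nasal]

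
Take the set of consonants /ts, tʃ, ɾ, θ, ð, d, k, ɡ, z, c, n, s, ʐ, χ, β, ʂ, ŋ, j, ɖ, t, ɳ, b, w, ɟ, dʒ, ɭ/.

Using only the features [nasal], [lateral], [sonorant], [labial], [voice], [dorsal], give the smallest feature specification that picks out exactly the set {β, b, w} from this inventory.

[+labial]

The target set is precisely the extension of [+labial] in this inventory.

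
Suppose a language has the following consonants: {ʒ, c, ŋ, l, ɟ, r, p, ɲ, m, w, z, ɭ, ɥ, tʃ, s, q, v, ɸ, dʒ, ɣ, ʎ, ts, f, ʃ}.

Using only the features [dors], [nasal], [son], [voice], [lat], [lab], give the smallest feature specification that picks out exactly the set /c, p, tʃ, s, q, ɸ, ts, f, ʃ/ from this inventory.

[-voice]

The target set is precisely the extension of [-voice] in this inventory.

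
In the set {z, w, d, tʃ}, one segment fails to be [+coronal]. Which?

w

Every segment except /w/ is [+coronal]. /w/ (labial-velar glide) is [−coronal], so it is the exception.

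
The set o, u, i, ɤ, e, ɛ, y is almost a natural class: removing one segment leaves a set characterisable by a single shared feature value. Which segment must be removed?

[tense] groups all but one: /o, u, i, y, e, ɤ/ share [+tense] while /ɛ/ (mid front unrounded lax vowel) alone is [−tense]. Removing any other segment would not leave a single-feature class that excludes it.

ɛ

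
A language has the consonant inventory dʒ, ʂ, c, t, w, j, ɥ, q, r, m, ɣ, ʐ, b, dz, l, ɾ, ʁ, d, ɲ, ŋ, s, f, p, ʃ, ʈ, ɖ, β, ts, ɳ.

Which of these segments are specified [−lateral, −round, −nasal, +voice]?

dʒ, j, r, ɣ, ʐ, b, dz, ɾ, ʁ, d, ɖ, β

Among the inventory, the [−lateral] segments are /dʒ, ʂ, c, t, w, j, ɥ, q, r, m, ɣ, ʐ, b, dz, ɾ, ʁ, d, ɲ, ŋ, s, f, p, ʃ, ʈ, ɖ, β, ts, ɳ/.
Then [−round] gives /dʒ, ʂ, c, t, j, q, r, m, ɣ, ʐ, b, dz, ɾ, ʁ, d, ɲ, ŋ, s, f, p, ʃ, ʈ, ɖ, β, ts, ɳ/.
Of those, [−nasal] gives /dʒ, ʂ, c, t, j, q, r, ɣ, ʐ, b, dz, ɾ, ʁ, d, s, f, p, ʃ, ʈ, ɖ, β, ts/.
Then [+voice] leaves /dʒ, j, r, ɣ, ʐ, b, dz, ɾ, ʁ, d, ɖ, β/.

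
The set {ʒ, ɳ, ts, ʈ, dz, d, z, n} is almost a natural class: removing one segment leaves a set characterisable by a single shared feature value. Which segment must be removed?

ʒ

[distributed] groups all but one: /z, dz, d, n, ts, ʈ, ɳ/ share [−distributed] while /ʒ/ (voiced postalveolar fricative) alone is [+distributed]. Removing any other segment would not leave a single-feature class that excludes it.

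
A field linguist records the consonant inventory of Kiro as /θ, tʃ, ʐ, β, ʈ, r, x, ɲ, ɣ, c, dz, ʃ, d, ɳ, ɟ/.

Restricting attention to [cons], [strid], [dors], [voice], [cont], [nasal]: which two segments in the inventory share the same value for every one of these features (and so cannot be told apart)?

β, r

/β/ (voiced bilabial fricative) and /r/ (alveolar trill) are both [+consonantal], [−strident], [−dorsal], [+voice], [+continuant], [−nasal], so none of the listed features separates them. (They do differ in [sonorant], [labial] and [coronal], which are not among the given features.) Every other pair in the inventory differs on at least one listed feature.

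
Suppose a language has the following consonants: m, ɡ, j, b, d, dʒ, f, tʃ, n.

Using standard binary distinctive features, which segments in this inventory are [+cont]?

The [+continuant] segments here are /j, f/; the remaining /m, ɡ, b, d, dʒ, tʃ, n/ are [−continuant].

j, f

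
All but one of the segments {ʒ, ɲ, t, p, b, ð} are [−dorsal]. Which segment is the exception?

ɲ

/b, t, ʒ, p, ð/ are all [−dorsal]; /ɲ/ (palatal nasal) is [+dorsal].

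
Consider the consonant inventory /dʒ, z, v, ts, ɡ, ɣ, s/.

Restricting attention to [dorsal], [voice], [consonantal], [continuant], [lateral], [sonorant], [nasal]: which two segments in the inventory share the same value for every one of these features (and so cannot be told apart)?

On the given features, /z/ and /v/ have an identical profile: [−dorsal], [+voice], [+consonantal], [+continuant], [−lateral], [−sonorant], [−nasal]. No other two segments in the inventory coincide on all 7 features. (They do differ in [labial] and [coronal], which are not among the given features.)

z, v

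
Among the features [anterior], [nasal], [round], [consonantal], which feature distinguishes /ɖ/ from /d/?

/ɖ/ is the voiced retroflex stop and /d/ is the voiced alveolar stop. Both are [−nasal], [−round], [+consonantal]. /ɖ/ is [−anterior] while /d/ is [+anterior], so the distinguishing feature is [anterior].

[anterior]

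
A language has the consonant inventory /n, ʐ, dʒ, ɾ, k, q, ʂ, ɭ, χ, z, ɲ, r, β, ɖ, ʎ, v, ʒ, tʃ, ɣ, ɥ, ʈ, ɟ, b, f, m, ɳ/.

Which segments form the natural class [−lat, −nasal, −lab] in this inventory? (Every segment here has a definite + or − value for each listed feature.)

Checking each segment against [−lateral], [−nasal], [−labial]: /ʐ/ (voiced retroflex fricative), /dʒ/ (voiced postalveolar affricate), /ɾ/ (alveolar tap), /k/ (voiceless velar stop), /q/ (voiceless uvular stop), /ʂ/ (voiceless retroflex fricative), among others, satisfy every feature; every other segment in the inventory fails at least one.

ʐ, dʒ, ɾ, k, q, ʂ, χ, z, r, ɖ, ʒ, tʃ, ɣ, ʈ, ɟ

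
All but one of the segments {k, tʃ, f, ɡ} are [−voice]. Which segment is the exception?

/ɡ/ is the voiced velar stop, which is [+voice]; the rest — /f, k, tʃ/ — are [−voice].

ɡ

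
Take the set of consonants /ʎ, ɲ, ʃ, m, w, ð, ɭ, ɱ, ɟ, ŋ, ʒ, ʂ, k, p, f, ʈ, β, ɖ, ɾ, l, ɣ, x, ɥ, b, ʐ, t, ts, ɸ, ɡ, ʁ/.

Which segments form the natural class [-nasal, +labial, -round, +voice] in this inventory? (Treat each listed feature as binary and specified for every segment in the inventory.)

β, b

Checking each segment against [-nasal], [+labial], [-round], [+voice]: /β/ (voiced bilabial fricative), /b/ (voiced bilabial stop) satisfy every feature; every other segment in the inventory fails at least one.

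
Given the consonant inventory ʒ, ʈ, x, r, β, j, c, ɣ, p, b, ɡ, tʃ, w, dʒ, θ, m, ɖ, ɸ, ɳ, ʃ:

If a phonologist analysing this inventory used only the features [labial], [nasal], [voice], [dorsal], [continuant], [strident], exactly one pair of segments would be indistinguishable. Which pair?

/j/ (palatal glide) and /ɣ/ (voiced velar fricative) are both [−labial], [−nasal], [+voice], [+dorsal], [+continuant], [−strident], so none of the listed features separates them. (They do differ in [sonorant] and [back], which are not among the given features.) Every other pair in the inventory differs on at least one listed feature.

j, ɣ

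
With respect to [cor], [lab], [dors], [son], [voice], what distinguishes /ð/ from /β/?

[labial], [coronal]

/ð/ is the voiced dental fricative and /β/ is the voiced bilabial fricative. Both are [−dorsal], [−sonorant], [+voice]. /ð/ is [−labial] while /β/ is [+labial]; /ð/ is [+coronal] while /β/ is [−coronal], so the distinguishing features are [labial], [coronal].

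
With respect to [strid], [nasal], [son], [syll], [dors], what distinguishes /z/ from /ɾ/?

/z/ (voiced alveolar fricative) and /ɾ/ (alveolar tap) agree on [−nasal], [−syllabic], [−dorsal]. They differ on [sonorant] (/z/ [−], /ɾ/ [+]), [strident] (/z/ [+], /ɾ/ [−]).

[sonorant], [strident]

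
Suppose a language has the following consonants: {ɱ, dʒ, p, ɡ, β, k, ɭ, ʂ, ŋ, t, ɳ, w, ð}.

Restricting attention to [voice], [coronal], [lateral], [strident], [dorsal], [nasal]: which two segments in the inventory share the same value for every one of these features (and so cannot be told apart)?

Both /w/ and /ɡ/ are [+voice], [−coronal], [−lateral], [−strident], [+dorsal], [−nasal]. Since the list omits [sonorant], [continuant], [labial] and [round] — which do distinguish the labial-velar glide from the voiced velar stop — this pair collapses; all other pairs remain distinct.

w, ɡ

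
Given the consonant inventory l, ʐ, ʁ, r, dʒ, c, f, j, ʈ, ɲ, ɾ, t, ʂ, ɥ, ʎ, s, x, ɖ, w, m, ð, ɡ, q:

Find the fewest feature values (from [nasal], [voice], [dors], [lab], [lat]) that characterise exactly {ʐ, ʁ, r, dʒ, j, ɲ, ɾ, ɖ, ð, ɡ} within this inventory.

[+voice, −lat, −lab]

/ʐ, ʁ, r, dʒ, j, ɲ, ɾ, ɖ, ð, ɡ/ are all [+voice], [−lateral], [−labial], and no other segment in the inventory matches all three values. Dropping any one of them over-generates: [−lateral, −labial] alone would also admit /c, ʈ, t, ʂ, …/; [+voice, −labial] alone would also admit /l, ʎ/; [+voice, −lateral] alone would also admit /ɥ, w, m/. No other combination of two listed features picks out exactly this set either, so fewer than three features will not do.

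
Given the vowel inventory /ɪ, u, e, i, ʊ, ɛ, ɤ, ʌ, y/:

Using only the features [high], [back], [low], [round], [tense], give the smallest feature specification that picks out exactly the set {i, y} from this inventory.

The class [+high], [−back], [+tense] has exactly /i, y/ as its extension in this inventory. No smaller conjunction from the listed features achieves this: [−back, +tense] alone would also admit /e/; [+high, +tense] alone would also admit /u/; [+high, −back] alone would also admit /ɪ/; and checking the remaining two-feature bundles turns up none with this extension.

[+high, −back, +tense]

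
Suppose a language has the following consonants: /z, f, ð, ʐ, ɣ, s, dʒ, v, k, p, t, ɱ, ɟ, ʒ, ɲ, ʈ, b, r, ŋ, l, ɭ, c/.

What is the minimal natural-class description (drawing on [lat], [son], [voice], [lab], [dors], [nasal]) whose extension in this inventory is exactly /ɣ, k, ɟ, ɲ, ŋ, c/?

The target set is precisely the extension of [+dorsal] in this inventory.

[+dors]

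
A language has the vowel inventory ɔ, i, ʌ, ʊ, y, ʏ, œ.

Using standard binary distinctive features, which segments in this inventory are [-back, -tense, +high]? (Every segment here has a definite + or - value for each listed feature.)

Checking each segment against [-back], [-tense], [+high]: /ʏ/ (high front rounded lax vowel) satisfies every feature; every other segment in the inventory fails at least one.

ʏ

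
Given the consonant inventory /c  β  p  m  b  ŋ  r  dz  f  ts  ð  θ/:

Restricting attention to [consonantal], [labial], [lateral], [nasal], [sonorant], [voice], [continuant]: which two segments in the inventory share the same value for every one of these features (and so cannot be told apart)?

c, ts

On the given features, /c/ and /ts/ have an identical profile: [+consonantal], [−labial], [−lateral], [−nasal], [−sonorant], [−voice], [−continuant]. No other two segments in the inventory coincide on all 7 features. (They do differ in [strident], [delayed release] and [dorsal], which are not among the given features.)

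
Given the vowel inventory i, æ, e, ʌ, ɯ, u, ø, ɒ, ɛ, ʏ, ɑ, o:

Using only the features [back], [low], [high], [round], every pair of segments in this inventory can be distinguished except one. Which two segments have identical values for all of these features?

e, ɛ

On the given features, /e/ and /ɛ/ have an identical profile: [-back], [-low], [-high], [-round]. No other two segments in the inventory coincide on all 4 features. (They do differ in [tense], which is not among the given features.)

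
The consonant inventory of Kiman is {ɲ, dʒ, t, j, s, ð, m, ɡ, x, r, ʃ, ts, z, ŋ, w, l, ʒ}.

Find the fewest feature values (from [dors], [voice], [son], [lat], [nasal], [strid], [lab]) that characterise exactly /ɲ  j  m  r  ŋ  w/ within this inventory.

/ɲ, j, m, r, ŋ, w/ are all [+sonorant], [-lateral], and no other segment in the inventory matches both values. Dropping any one of them over-generates: [-lateral] alone would also admit /dʒ, t, s, ð, …/; [+sonorant] alone would also admit /l/. No other single listed feature picks out exactly this set either, so fewer than two features will not do.

[+son, -lat]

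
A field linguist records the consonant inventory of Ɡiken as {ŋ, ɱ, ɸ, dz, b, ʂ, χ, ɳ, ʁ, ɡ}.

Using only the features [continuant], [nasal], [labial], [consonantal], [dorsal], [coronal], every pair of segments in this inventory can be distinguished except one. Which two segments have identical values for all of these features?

Both /ʁ/ and /χ/ are [+continuant], [−nasal], [−labial], [+consonantal], [+dorsal], [−coronal]. Since the list omits [voice] — which does distinguish the voiced uvular fricative from the voiceless uvular fricative — this pair collapses; all other pairs remain distinct.

ʁ, χ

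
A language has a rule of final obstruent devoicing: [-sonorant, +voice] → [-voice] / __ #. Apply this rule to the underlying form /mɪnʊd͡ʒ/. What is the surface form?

Only the final segment /d͡ʒ/ is both word-final and matches the structural description. It is a voiced postalveolar affricate, so [-sonorant, +voice] holds; changing it to [-voice] with all other features held fixed yields /t͡ʃ/ (voiceless postalveolar affricate). No other segment meets both the structural description and the environment, so the output is [mɪnʊt͡ʃ].

[mɪnʊt͡ʃ]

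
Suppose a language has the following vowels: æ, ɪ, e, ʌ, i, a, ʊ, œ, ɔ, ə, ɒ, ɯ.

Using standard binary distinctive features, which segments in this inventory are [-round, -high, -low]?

e, ʌ, ə

Eliminate segments failing any feature: /æ, a/ are [+low]; /ɪ, i, ɯ/ are [+high]; /ʊ, œ, ɔ, ɒ/ are [+round]. The remaining /e, ʌ, ə/ satisfy [-round], [-high], [-low].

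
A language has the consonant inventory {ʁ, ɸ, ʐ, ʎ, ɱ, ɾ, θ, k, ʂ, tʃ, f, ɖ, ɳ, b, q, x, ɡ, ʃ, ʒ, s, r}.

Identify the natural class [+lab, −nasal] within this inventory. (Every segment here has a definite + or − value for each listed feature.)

ɸ, f, b

Eliminate segments failing any feature: /ʁ, ʐ, ʎ, ɾ, θ, k, ʂ, tʃ, ɖ, ɳ, q, x, ɡ, ʃ, ʒ, s, r/ are [−labial]; /ɱ/ is [+nasal]. The remaining /ɸ, f, b/ satisfy [+labial], [−nasal].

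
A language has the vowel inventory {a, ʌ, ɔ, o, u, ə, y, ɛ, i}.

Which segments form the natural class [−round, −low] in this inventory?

ʌ, ə, ɛ, i

The [−round] segments are /a, ʌ, ə, ɛ, i/.
Within that set, [−low] leaves /ʌ, ə, ɛ, i/.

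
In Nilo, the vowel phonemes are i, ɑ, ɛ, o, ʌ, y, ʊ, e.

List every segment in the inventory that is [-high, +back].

Checking each segment against [-high], [+back]: /ɑ/ (low back unrounded vowel), /o/ (mid back rounded tense vowel), /ʌ/ (mid back unrounded lax vowel) satisfy every feature; every other segment in the inventory fails at least one.

ɑ, o, ʌ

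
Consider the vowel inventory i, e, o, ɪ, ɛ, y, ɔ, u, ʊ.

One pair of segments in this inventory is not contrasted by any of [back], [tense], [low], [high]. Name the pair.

Both /i/ and /y/ are [−back], [+tense], [−low], [+high]. Since the list omits [labial] and [round] — which do distinguish the high front unrounded tense vowel from the high front rounded tense vowel — this pair collapses; all other pairs remain distinct.

i, y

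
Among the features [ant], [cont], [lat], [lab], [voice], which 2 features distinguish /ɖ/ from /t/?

/ɖ/ (voiced retroflex stop) and /t/ (voiceless alveolar stop) agree on [-continuant], [-lateral], [-labial]. They differ on [voice] (/ɖ/ [+], /t/ [-]), [anterior] (/ɖ/ [-], /t/ [+]).

[voice], [anterior]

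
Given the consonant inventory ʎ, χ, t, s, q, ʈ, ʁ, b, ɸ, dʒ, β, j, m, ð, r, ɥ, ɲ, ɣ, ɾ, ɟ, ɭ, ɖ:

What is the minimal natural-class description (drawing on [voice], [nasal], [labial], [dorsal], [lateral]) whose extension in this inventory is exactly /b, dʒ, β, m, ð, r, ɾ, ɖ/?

The class [+voice], [−lateral], [−dorsal] has exactly /b, dʒ, β, m, ð, r, ɾ, ɖ/ as its extension in this inventory. No smaller conjunction from the listed features achieves this: [−lateral, −dorsal] alone would also admit /t, s, ʈ, ɸ/; [+voice, −dorsal] alone would also admit /ɭ/; [+voice, −lateral] alone would also admit /ʁ, j, ɥ, ɲ, …/; and checking the remaining two-feature bundles turns up none with this extension.

[+voice, −lateral, −dorsal]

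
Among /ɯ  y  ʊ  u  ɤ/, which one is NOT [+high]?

ɤ

Every segment except /ɤ/ is [+high]. /ɤ/ (mid back unrounded tense vowel) is [-high], so it is the exception.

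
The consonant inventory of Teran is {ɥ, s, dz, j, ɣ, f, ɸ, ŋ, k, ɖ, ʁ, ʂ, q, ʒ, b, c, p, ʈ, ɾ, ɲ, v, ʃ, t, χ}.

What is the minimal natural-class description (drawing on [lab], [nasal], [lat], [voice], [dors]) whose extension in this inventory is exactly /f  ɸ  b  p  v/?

The class [+labial], [-dorsal] has exactly /f, ɸ, b, p, v/ as its extension in this inventory. No smaller conjunction from the listed features achieves this: [-dorsal] alone would also admit /s, dz, ɖ, ʂ, …/; [+labial] alone would also admit /ɥ/; and checking the remaining single features turns up none with this extension.

[+lab, -dors]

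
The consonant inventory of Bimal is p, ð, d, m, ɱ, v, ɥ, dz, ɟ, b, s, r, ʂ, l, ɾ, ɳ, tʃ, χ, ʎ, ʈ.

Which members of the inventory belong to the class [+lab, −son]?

Checking each segment against [+labial], [−sonorant]: /p/ (voiceless bilabial stop), /v/ (voiced labiodental fricative), /b/ (voiced bilabial stop) satisfy every feature; every other segment in the inventory fails at least one.

p, v, b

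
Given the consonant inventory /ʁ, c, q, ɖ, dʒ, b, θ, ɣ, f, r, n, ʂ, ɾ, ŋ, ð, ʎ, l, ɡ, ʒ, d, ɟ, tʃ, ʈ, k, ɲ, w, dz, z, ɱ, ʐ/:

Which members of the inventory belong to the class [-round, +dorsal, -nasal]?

Checking each segment against [-round], [+dorsal], [-nasal]: /ʁ/ (voiced uvular fricative), /c/ (voiceless palatal stop), /q/ (voiceless uvular stop), /ɣ/ (voiced velar fricative), /ʎ/ (palatal lateral approximant), /ɡ/ (voiced velar stop), among others, satisfy every feature; every other segment in the inventory fails at least one.

ʁ, c, q, ɣ, ʎ, ɡ, ɟ, k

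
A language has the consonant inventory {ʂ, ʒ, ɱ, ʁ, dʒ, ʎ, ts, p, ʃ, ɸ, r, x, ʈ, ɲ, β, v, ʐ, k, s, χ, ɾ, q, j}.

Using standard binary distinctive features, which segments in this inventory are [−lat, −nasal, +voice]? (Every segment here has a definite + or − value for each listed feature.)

ʒ, ʁ, dʒ, r, β, v, ʐ, ɾ, j

Eliminate segments failing any feature: /ʂ, ts, p, ʃ, ɸ, x, ʈ, k, s, χ, q/ are [−voice]; /ɱ, ɲ/ are [+nasal]; /ʎ/ is [+lateral]. The remaining /ʒ, ʁ, dʒ, r, β, v, ʐ, ɾ, j/ satisfy [−lateral], [−nasal], [+voice].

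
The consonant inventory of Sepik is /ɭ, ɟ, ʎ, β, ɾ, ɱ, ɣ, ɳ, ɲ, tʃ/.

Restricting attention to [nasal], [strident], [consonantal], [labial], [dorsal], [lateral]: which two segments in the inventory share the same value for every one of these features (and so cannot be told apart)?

ɣ, ɟ

On the given features, /ɣ/ and /ɟ/ have an identical profile: [−nasal], [−strident], [+consonantal], [−labial], [+dorsal], [−lateral]. No other two segments in the inventory coincide on all 6 features. (They do differ in [continuant] and [back], which are not among the given features.)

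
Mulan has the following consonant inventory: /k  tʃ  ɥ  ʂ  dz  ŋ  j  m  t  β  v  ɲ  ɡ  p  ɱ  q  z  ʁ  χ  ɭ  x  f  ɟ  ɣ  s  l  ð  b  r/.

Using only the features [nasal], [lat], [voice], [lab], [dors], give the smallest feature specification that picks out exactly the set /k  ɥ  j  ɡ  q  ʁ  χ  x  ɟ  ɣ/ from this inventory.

Every target segment is [-nasal], [+dorsal]; each remaining inventory member fails at least one of these. Each conjunct is needed — [+dorsal] alone would also admit /ŋ, ɲ/; [-nasal] alone would also admit /tʃ, ʂ, dz, t, …/ — and no other single listed feature has exactly this extension, so two is the minimum.

[-nasal, +dors]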